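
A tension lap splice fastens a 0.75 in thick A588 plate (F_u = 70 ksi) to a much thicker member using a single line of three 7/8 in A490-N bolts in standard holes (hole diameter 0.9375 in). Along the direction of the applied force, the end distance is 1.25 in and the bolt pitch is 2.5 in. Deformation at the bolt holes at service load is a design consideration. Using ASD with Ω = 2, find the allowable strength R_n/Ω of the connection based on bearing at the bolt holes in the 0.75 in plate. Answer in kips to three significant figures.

123 kips

Per bolt r_n = 1.2 l_c t F_u ≤ 2.4 d t F_u; upper limit = 2.4 × 0.875 × 0.75 × 70 = 110.3 kips.
Edge bolt: l_c = 1.25 − 0.9375/2 = 0.7812 in → 1.2 × 0.7812 × 0.75 × 70 = 49.22 → r_n = 49.22 kips.
Interior bolts: l_c = 2.5 − 0.9375 = 1.562 in → 1.2 × 1.562 × 0.75 × 70 = 98.44 → r_n = 98.44 kips.
R_n = 1 × 49.22 + 2 × 98.44 = 246.1 kips.
Allowable strength R_n/Ω = 246.1 / 2 = 123 kips.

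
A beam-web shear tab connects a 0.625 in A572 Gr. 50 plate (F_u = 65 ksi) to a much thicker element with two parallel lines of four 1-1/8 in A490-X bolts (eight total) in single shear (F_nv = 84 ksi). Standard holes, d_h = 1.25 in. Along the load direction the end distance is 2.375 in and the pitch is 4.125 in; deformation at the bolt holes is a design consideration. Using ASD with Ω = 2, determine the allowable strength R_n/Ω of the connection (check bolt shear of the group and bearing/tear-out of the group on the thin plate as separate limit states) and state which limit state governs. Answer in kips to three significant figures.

Bolt shear: A_b = π·1.125²/4 = 0.994 in²; R_n = 84 × 0.994 × 8 × 1 = 668 kips → 668 / 2 = 334 kips.
Bearing (1.2 l_c t F_u ≤ 2.4 d t F_u): upper limit = 2.4·1.125·0.625·65 = 109.7 kips.
  Edge l_c = 2.375 − 1.25/2 = 1.75 → r_n = 85.31 kips; interior l_c = 4.125 − 1.25 = 2.875 → r_n = 109.7 kips.
  R_n,bearing = 2·85.31 + 6·109.7 = 828.7 kips → 828.7 / 2 = 414 kips.
Bolt shear governs: 334 kips.

334 kips (bolt shear governs)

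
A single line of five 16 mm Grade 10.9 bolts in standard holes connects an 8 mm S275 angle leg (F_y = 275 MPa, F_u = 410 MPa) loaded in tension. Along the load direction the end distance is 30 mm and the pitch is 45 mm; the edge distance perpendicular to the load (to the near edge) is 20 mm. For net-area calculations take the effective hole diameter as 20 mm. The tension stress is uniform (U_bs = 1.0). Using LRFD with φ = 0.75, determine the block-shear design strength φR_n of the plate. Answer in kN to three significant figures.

Shear plane L_v = 30 + 4·45 = 210 mm; A_gv = 210 × 8 = 1680 mm².
A_nv = (210 − 4.5·20) × 8 = 960 mm².
A_nt = (20 − 0.5·20) × 8 = 80 mm².
0.6 F_u A_nv = 236.2 kN; 0.6 F_y A_gv = 277.2 kN → shear rupture governs the shear term.
R_n = 236.2 + 1.0 × 410 × 80 / 1000 = 269 kN.
Design strength φR_n = 0.75 × 269 = 202 kN.

202 kN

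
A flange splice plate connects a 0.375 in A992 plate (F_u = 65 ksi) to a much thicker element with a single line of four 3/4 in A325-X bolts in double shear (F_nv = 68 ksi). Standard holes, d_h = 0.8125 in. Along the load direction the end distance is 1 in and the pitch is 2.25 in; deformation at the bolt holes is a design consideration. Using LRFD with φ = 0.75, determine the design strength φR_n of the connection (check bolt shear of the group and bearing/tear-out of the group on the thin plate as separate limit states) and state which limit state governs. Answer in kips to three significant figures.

108 kips (bearing governs)

Bolt shear: A_b = π·0.75²/4 = 0.4418 in²; R_n = 68 × 0.4418 × 4 × 2 = 240.3 kips → 0.75 × 240.3 = 180 kips.
Bearing (1.2 l_c t F_u ≤ 2.4 d t F_u): upper limit = 2.4·0.75·0.375·65 = 43.87 kips.
  Edge l_c = 1 − 0.8125/2 = 0.5938 → r_n = 17.37 kips; interior l_c = 2.25 − 0.8125 = 1.438 → r_n = 42.05 kips.
  R_n,bearing = 1·17.37 + 3·42.05 = 143.5 kips → 0.75 × 143.5 = 108 kips.
Bearing governs: 108 kips.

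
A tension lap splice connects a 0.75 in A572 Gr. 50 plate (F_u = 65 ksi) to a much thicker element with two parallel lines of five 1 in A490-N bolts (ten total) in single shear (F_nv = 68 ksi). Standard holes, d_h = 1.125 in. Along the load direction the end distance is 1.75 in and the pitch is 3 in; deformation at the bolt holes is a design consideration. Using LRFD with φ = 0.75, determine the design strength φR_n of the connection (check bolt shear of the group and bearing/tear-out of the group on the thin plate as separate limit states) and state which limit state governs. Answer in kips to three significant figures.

Bolt shear: A_b = π·1²/4 = 0.7854 in²; R_n = 68 × 0.7854 × 10 × 1 = 534.1 kips → 0.75 × 534.1 = 401 kips.
Bearing (1.2 l_c t F_u ≤ 2.4 d t F_u): upper limit = 2.4·1·0.75·65 = 117 kips.
  Edge l_c = 1.75 − 1.125/2 = 1.188 → r_n = 69.47 kips; interior l_c = 3 − 1.125 = 1.875 → r_n = 109.7 kips.
  R_n,bearing = 2·69.47 + 8·109.7 = 1016 kips → 0.75 × 1016 = 762 kips.
Bolt shear governs: 401 kips.

401 kips (bolt shear governs)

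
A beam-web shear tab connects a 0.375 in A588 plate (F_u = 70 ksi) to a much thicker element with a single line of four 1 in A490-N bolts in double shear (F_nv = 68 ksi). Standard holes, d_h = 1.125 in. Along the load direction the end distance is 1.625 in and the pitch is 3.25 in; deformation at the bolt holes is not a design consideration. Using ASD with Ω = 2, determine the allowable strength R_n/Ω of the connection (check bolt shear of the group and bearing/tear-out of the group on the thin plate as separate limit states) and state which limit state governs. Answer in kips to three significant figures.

Bolt shear: A_b = π·1²/4 = 0.7854 in²; R_n = 68 × 0.7854 × 4 × 2 = 427.3 kips → 427.3 / 2 = 214 kips.
Bearing (1.5 l_c t F_u ≤ 3.0 d t F_u): upper limit = 3.0·1·0.375·70 = 78.75 kips.
  Edge l_c = 1.625 − 1.125/2 = 1.062 → r_n = 41.84 kips; interior l_c = 3.25 − 1.125 = 2.125 → r_n = 78.75 kips.
  R_n,bearing = 1·41.84 + 3·78.75 = 278.1 kips → 278.1 / 2 = 139 kips.
Bearing governs: 139 kips.

139 kips (bearing governs)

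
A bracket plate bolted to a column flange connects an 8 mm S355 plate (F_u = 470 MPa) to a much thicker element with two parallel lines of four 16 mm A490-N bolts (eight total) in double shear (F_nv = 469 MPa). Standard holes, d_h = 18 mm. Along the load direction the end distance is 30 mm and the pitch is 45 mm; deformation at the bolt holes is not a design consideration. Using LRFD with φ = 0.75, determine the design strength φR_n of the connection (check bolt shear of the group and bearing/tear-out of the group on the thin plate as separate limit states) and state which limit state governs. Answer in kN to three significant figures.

863 kN (bearing governs)

Bolt shear: A_b = π·16²/4 = 201.1 mm²; R_n = 469 × 201.1 × 8 × 2 / 1000 = 1509 kN → 0.75 × 1509 = 1130 kN.
Bearing (1.5 l_c t F_u ≤ 3.0 d t F_u): upper limit = 3.0·16·8·470 / 1000 = 180.5 kN.
  Edge l_c = 30 − 18/2 = 21 → r_n = 118.4 kN; interior l_c = 45 − 18 = 27 → r_n = 152.3 kN.
  R_n,bearing = 2·118.4 + 6·152.3 = 1151 kN → 0.75 × 1151 = 863 kN.
Bearing governs: 863 kN.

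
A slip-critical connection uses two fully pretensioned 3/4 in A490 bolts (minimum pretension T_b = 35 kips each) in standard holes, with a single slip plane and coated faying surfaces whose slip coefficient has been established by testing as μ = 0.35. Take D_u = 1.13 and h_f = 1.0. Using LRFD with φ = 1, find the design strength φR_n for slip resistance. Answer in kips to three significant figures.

R_n = μ · D_u · h_f · T_b · n_s · n_b = 0.35 × 1.13 × 1.0 × 35 × 1 × 2 = 27.68 kips.
Design strength φR_n = 1 × 27.68 = 27.7 kips.

27.7 kips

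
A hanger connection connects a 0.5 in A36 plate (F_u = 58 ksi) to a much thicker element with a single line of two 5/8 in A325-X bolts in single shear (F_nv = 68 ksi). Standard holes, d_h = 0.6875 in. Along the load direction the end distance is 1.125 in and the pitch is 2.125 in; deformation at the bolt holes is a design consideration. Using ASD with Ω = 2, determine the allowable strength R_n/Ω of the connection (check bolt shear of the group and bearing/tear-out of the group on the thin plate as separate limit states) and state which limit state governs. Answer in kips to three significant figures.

20.9 kips (bolt shear governs)

Bolt shear: A_b = π·0.625²/4 = 0.3068 in²; R_n = 68 × 0.3068 × 2 × 1 = 41.72 kips → 41.72 / 2 = 20.9 kips.
Bearing (1.2 l_c t F_u ≤ 2.4 d t F_u): upper limit = 2.4·0.625·0.5·58 = 43.5 kips.
  Edge l_c = 1.125 − 0.6875/2 = 0.7812 → r_n = 27.19 kips; interior l_c = 2.125 − 0.6875 = 1.438 → r_n = 43.5 kips.
  R_n,bearing = 1·27.19 + 1·43.5 = 70.69 kips → 70.69 / 2 = 35.3 kips.
Bolt shear governs: 20.9 kips.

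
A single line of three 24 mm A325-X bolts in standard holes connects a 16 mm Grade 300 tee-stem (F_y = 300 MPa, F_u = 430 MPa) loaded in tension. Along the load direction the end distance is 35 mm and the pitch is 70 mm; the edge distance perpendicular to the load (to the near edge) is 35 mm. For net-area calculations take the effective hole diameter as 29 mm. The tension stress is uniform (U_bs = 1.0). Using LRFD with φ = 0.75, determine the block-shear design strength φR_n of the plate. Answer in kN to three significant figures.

423 kN

Shear plane L_v = 35 + 2·70 = 175 mm; A_gv = 175 × 16 = 2800 mm².
A_nv = (175 − 2.5·29) × 16 = 1640 mm².
A_nt = (35 − 0.5·29) × 16 = 328 mm².
0.6 F_u A_nv = 423.1 kN; 0.6 F_y A_gv = 504 kN → shear rupture governs the shear term.
R_n = 423.1 + 1.0 × 430 × 328 / 1000 = 564.2 kN.
Design strength φR_n = 0.75 × 564.2 = 423 kN.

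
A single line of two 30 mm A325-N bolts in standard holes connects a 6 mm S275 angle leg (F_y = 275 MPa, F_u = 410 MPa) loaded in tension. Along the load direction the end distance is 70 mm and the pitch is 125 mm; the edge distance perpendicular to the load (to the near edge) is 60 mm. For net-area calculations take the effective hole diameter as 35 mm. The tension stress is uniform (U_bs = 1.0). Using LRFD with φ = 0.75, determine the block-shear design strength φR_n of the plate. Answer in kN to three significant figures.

223 kN

Shear plane L_v = 70 + 1·125 = 195 mm; A_gv = 195 × 6 = 1170 mm².
A_nv = (195 − 1.5·35) × 6 = 855 mm².
A_nt = (60 − 0.5·35) × 6 = 255 mm².
0.6 F_u A_nv = 210.3 kN; 0.6 F_y A_gv = 193.1 kN → shear yielding governs the shear term.
R_n = 193.1 + 1.0 × 410 × 255 / 1000 = 297.6 kN.
Design strength φR_n = 0.75 × 297.6 = 223 kN.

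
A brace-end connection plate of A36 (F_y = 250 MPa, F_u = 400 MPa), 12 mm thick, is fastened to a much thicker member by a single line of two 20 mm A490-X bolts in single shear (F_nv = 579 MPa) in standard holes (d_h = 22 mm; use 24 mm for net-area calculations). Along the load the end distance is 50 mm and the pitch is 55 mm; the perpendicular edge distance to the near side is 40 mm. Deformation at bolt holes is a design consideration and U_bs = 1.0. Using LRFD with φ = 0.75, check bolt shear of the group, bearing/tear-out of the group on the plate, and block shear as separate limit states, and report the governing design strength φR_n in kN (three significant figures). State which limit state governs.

243 kN (block shear governs)

Bolt shear: A_b = π·20²/4 = 314.2 mm²; R_n = 579 × 314.2 × 2 × 1 / 1000 = 363.8 kN → 0.75 × 363.8 = 273 kN.
Bearing: edge l_c = 39, r_n = 224.6 kN; interior l_c = 33, r_n = 190.1 kN; R_n = 224.6 + 1·190.1 = 414.7 kN → 311 kN.
Block shear: A_gv = 1260, A_nv = 828, A_nt = 336 mm²; R_n = min(0.6F_uA_nv, 0.6F_yA_gv) + U_bs·F_u·A_nt = 323.4 kN → 243 kN.
Block shear governs: 243 kN.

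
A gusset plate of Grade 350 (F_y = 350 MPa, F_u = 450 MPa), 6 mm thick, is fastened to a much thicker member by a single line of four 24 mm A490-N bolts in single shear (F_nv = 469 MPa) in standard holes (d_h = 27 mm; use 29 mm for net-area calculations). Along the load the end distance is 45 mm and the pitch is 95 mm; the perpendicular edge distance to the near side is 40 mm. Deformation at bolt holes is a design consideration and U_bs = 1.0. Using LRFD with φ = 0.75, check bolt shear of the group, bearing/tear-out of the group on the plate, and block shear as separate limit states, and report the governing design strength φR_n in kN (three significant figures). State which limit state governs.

Bolt shear: A_b = π·24²/4 = 452.4 mm²; R_n = 469 × 452.4 × 4 × 1 / 1000 = 848.7 kN → 0.75 × 848.7 = 637 kN.
Bearing: edge l_c = 31.5, r_n = 102.1 kN; interior l_c = 68, r_n = 155.5 kN; R_n = 102.1 + 3·155.5 = 568.6 kN → 426 kN.
Block shear: A_gv = 1980, A_nv = 1371, A_nt = 153 mm²; R_n = min(0.6F_uA_nv, 0.6F_yA_gv) + U_bs·F_u·A_nt = 439 kN → 329 kN.
Block shear governs: 329 kN.

329 kN (block shear governs)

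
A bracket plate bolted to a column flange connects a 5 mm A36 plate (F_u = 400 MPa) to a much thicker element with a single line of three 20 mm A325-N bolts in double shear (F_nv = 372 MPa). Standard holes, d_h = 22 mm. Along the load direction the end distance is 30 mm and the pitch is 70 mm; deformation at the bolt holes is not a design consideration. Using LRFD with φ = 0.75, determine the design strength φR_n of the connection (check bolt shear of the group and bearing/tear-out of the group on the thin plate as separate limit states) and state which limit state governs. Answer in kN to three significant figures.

223 kN (bearing governs)

Bolt shear: A_b = π·20²/4 = 314.2 mm²; R_n = 372 × 314.2 × 3 × 2 / 1000 = 701.2 kN → 0.75 × 701.2 = 526 kN.
Bearing (1.5 l_c t F_u ≤ 3.0 d t F_u): upper limit = 3.0·20·5·400 / 1000 = 120 kN.
  Edge l_c = 30 − 22/2 = 19 → r_n = 57 kN; interior l_c = 70 − 22 = 48 → r_n = 120 kN.
  R_n,bearing = 1·57 + 2·120 = 297 kN → 0.75 × 297 = 223 kN.
Bearing governs: 223 kN.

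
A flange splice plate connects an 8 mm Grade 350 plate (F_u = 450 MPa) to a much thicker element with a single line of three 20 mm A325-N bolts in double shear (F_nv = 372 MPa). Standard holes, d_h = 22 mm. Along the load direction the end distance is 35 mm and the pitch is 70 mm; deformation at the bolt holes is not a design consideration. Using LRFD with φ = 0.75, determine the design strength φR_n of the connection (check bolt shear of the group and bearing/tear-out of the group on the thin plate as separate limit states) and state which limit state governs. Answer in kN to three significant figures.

Bolt shear: A_b = π·20²/4 = 314.2 mm²; R_n = 372 × 314.2 × 3 × 2 / 1000 = 701.2 kN → 0.75 × 701.2 = 526 kN.
Bearing (1.5 l_c t F_u ≤ 3.0 d t F_u): upper limit = 3.0·20·8·450 / 1000 = 216 kN.
  Edge l_c = 35 − 22/2 = 24 → r_n = 129.6 kN; interior l_c = 70 − 22 = 48 → r_n = 216 kN.
  R_n,bearing = 1·129.6 + 2·216 = 561.6 kN → 0.75 × 561.6 = 421 kN.
Bearing governs: 421 kN.

421 kN (bearing governs)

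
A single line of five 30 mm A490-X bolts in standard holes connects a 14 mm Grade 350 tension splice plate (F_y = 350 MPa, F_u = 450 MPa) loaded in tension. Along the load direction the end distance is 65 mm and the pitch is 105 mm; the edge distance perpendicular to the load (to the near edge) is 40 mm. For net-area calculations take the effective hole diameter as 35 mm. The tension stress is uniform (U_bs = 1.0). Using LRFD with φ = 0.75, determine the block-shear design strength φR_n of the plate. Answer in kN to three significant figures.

Shear plane L_v = 65 + 4·105 = 485 mm; A_gv = 485 × 14 = 6790 mm².
A_nv = (485 − 4.5·35) × 14 = 4585 mm².
A_nt = (40 − 0.5·35) × 14 = 315 mm².
0.6 F_u A_nv = 1238 kN; 0.6 F_y A_gv = 1426 kN → shear rupture governs the shear term.
R_n = 1238 + 1.0 × 450 × 315 / 1000 = 1380 kN.
Design strength φR_n = 0.75 × 1380 = 1030 kN.

1030 kN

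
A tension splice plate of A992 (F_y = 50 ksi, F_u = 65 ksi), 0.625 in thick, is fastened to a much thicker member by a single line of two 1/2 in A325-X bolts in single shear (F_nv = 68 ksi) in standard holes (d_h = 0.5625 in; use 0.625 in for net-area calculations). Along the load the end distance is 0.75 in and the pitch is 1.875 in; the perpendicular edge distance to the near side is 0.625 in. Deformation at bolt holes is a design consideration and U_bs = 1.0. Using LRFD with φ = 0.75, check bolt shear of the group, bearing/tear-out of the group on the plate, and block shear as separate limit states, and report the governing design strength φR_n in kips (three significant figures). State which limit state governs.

Bolt shear: A_b = π·0.5²/4 = 0.1963 in²; R_n = 68 × 0.1963 × 2 × 1 = 26.7 kips → 0.75 × 26.7 = 20 kips.
Bearing: edge l_c = 0.4688, r_n = 22.85 kips; interior l_c = 1.312, r_n = 48.75 kips; R_n = 22.85 + 1·48.75 = 71.6 kips → 53.7 kips.
Block shear: A_gv = 1.641, A_nv = 1.055, A_nt = 0.1953 in²; R_n = min(0.6F_uA_nv, 0.6F_yA_gv) + U_bs·F_u·A_nt = 53.83 kips → 40.4 kips.
Bolt shear governs: 20 kips.

20 kips (bolt shear governs)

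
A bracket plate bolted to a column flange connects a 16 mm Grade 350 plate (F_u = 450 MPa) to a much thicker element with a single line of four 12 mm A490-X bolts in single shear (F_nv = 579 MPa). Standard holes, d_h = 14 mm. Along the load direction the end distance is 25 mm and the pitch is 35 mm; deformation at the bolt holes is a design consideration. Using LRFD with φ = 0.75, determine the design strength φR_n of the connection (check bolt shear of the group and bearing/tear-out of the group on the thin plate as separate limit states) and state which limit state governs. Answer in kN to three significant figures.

Bolt shear: A_b = π·12²/4 = 113.1 mm²; R_n = 579 × 113.1 × 4 × 1 / 1000 = 261.9 kN → 0.75 × 261.9 = 196 kN.
Bearing (1.2 l_c t F_u ≤ 2.4 d t F_u): upper limit = 2.4·12·16·450 / 1000 = 207.4 kN.
  Edge l_c = 25 − 14/2 = 18 → r_n = 155.5 kN; interior l_c = 35 − 14 = 21 → r_n = 181.4 kN.
  R_n,bearing = 1·155.5 + 3·181.4 = 699.8 kN → 0.75 × 699.8 = 525 kN.
Bolt shear governs: 196 kN.

196 kN (bolt shear governs)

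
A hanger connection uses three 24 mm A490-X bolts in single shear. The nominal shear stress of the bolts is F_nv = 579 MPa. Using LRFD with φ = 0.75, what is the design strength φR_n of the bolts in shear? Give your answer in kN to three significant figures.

A_b = π × 24² / 4 = 452.4 mm².
R_n = F_nv · A_b · n · n_s = 579 × 452.4 × 3 × 1 / 1000 = 785.8 kN.
Design strength φR_n = 0.75 × 785.8 = 589 kN.

589 kN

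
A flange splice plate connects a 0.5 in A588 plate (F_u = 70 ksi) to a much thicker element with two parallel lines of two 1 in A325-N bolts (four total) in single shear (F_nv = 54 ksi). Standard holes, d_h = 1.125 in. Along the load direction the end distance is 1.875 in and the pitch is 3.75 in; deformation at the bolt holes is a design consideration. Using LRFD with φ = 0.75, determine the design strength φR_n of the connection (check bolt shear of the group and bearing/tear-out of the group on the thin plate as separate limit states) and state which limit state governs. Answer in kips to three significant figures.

127 kips (bolt shear governs)

Bolt shear: A_b = π·1²/4 = 0.7854 in²; R_n = 54 × 0.7854 × 4 × 1 = 169.6 kips → 0.75 × 169.6 = 127 kips.
Bearing (1.2 l_c t F_u ≤ 2.4 d t F_u): upper limit = 2.4·1·0.5·70 = 84 kips.
  Edge l_c = 1.875 − 1.125/2 = 1.312 → r_n = 55.12 kips; interior l_c = 3.75 − 1.125 = 2.625 → r_n = 84 kips.
  R_n,bearing = 2·55.12 + 2·84 = 278.2 kips → 0.75 × 278.2 = 209 kips.
Bolt shear governs: 127 kips.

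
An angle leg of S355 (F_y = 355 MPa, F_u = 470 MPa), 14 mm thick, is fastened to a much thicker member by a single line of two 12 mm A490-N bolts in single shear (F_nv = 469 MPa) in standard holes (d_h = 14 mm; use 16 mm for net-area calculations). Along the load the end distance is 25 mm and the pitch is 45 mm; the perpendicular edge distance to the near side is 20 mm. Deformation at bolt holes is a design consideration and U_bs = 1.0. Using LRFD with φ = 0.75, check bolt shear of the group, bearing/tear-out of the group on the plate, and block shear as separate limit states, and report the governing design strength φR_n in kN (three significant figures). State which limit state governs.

79.6 kN (bolt shear governs)

Bolt shear: A_b = π·12²/4 = 113.1 mm²; R_n = 469 × 113.1 × 2 × 1 / 1000 = 106.1 kN → 0.75 × 106.1 = 79.6 kN.
Bearing: edge l_c = 18, r_n = 142.1 kN; interior l_c = 31, r_n = 189.5 kN; R_n = 142.1 + 1·189.5 = 331.6 kN → 249 kN.
Block shear: A_gv = 980, A_nv = 644, A_nt = 168 mm²; R_n = min(0.6F_uA_nv, 0.6F_yA_gv) + U_bs·F_u·A_nt = 260.6 kN → 195 kN.
Bolt shear governs: 79.6 kN.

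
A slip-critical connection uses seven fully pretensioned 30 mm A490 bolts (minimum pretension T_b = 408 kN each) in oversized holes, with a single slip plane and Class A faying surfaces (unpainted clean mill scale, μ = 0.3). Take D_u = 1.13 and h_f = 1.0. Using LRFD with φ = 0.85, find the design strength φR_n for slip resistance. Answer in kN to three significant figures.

R_n = μ · D_u · h_f · T_b · n_s · n_b = 0.3 × 1.13 × 1.0 × 408 × 1 × 7 = 968.2 kN.
Design strength φR_n = 0.85 × 968.2 = 823 kN.

823 kN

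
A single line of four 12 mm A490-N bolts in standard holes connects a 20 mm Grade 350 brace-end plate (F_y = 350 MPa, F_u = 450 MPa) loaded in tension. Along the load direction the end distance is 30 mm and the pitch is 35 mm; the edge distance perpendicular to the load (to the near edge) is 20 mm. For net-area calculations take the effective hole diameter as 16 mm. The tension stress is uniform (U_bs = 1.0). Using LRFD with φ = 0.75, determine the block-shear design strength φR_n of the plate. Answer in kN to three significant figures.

401 kN

Shear plane L_v = 30 + 3·35 = 135 mm; A_gv = 135 × 20 = 2700 mm².
A_nv = (135 − 3.5·16) × 20 = 1580 mm².
A_nt = (20 − 0.5·16) × 20 = 240 mm².
0.6 F_u A_nv = 426.6 kN; 0.6 F_y A_gv = 567 kN → shear rupture governs the shear term.
R_n = 426.6 + 1.0 × 450 × 240 / 1000 = 534.6 kN.
Design strength φR_n = 0.75 × 534.6 = 401 kN.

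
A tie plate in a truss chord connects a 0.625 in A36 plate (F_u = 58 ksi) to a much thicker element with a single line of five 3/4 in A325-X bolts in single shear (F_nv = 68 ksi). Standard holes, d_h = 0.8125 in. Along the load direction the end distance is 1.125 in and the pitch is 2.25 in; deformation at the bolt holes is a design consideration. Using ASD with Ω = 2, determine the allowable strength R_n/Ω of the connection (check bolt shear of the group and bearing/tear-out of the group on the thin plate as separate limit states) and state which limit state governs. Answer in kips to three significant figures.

75.1 kips (bolt shear governs)

Bolt shear: A_b = π·0.75²/4 = 0.4418 in²; R_n = 68 × 0.4418 × 5 × 1 = 150.2 kips → 150.2 / 2 = 75.1 kips.
Bearing (1.2 l_c t F_u ≤ 2.4 d t F_u): upper limit = 2.4·0.75·0.625·58 = 65.25 kips.
  Edge l_c = 1.125 − 0.8125/2 = 0.7188 → r_n = 31.27 kips; interior l_c = 2.25 − 0.8125 = 1.438 → r_n = 62.53 kips.
  R_n,bearing = 1·31.27 + 4·62.53 = 281.4 kips → 281.4 / 2 = 141 kips.
Bolt shear governs: 75.1 kips.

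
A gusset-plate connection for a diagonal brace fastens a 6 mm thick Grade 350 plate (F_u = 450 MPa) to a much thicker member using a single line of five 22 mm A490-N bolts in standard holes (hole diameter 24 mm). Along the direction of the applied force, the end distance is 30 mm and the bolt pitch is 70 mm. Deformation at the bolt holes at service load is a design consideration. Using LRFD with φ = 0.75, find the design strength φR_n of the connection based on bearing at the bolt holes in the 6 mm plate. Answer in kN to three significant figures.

471 kN

Per bolt r_n = 1.2 l_c t F_u ≤ 2.4 d t F_u; upper limit = 2.4 × 22 × 6 × 450 / 1000 = 142.6 kN.
Edge bolt: l_c = 30 − 24/2 = 18 mm → 1.2 × 18 × 6 × 450 / 1000 = 58.32 → r_n = 58.32 kN.
Interior bolts: l_c = 70 − 24 = 46 mm → 1.2 × 46 × 6 × 450 / 1000 = 149 → r_n = 142.6 kN.
R_n = 1 × 58.32 + 4 × 142.6 = 628.6 kN.
Design strength φR_n = 0.75 × 628.6 = 471 kN.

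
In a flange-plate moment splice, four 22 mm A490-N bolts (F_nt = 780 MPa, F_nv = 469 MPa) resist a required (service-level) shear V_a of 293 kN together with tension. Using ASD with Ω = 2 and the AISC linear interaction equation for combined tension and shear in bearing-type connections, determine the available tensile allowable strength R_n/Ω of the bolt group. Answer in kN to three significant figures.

284 kN

A_b = π·22²/4 = 380.1 mm²; f_rv = 293 × 1000 / (4 × 380.1) = 192.7 MPa.
F'_nt = 1.3 F_nt − (Ω F_nt / F_nv) f_rv = 1.3·780 − (2·780/469)·192.7 = 373.1 MPa, capped at F_nt → F'_nt = 373.1 MPa.
R_n = F'_nt · A_b · n = 373.1 × 380.1 × 4 / 1000 = 567.2 kN.
Allowable strength R_n/Ω = 567.2 / 2 = 284 kN.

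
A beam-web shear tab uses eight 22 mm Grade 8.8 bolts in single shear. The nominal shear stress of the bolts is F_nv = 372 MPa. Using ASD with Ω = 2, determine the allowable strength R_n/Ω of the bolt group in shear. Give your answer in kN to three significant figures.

566 kN

A_b = π × 22² / 4 = 380.1 mm².
R_n = F_nv · A_b · n · n_s = 372 × 380.1 × 8 × 1 / 1000 = 1131 kN.
Allowable strength R_n/Ω = 1131 / 2 = 566 kN.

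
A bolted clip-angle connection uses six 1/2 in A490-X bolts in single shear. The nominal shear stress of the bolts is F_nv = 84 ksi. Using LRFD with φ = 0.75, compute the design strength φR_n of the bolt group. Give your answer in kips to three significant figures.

A_b = π × 0.5² / 4 = 0.1963 in².
R_n = F_nv · A_b · n · n_s = 84 × 0.1963 × 6 × 1 = 98.96 kips.
Design strength φR_n = 0.75 × 98.96 = 74.2 kips.

74.2 kips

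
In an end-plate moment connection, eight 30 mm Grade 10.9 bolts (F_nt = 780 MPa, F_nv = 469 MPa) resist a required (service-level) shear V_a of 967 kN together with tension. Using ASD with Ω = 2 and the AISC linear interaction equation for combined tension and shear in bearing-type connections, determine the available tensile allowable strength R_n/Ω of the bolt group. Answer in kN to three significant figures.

1260 kN

A_b = π·30²/4 = 706.9 mm²; f_rv = 967 × 1000 / (8 × 706.9) = 171 MPa.
F'_nt = 1.3 F_nt − (Ω F_nt / F_nv) f_rv = 1.3·780 − (2·780/469)·171 = 445.2 MPa, capped at F_nt → F'_nt = 445.2 MPa.
R_n = F'_nt · A_b · n = 445.2 × 706.9 × 8 / 1000 = 2518 kN.
Allowable strength R_n/Ω = 2518 / 2 = 1260 kN.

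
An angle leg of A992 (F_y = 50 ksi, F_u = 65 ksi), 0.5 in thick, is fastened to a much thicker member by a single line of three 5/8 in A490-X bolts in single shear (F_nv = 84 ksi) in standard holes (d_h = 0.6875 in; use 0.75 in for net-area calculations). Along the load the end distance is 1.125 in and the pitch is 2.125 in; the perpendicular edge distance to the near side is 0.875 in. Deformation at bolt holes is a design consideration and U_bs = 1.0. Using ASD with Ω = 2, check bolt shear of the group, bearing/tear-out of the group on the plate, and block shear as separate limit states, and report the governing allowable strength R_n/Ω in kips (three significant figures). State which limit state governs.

Bolt shear: A_b = π·0.625²/4 = 0.3068 in²; R_n = 84 × 0.3068 × 3 × 1 = 77.31 kips → 77.31 / 2 = 38.7 kips.
Bearing: edge l_c = 0.7812, r_n = 30.47 kips; interior l_c = 1.438, r_n = 48.75 kips; R_n = 30.47 + 2·48.75 = 128 kips → 64 kips.
Block shear: A_gv = 2.688, A_nv = 1.75, A_nt = 0.25 in²; R_n = min(0.6F_uA_nv, 0.6F_yA_gv) + U_bs·F_u·A_nt = 84.5 kips → 42.2 kips.
Bolt shear governs: 38.7 kips.

38.7 kips (bolt shear governs)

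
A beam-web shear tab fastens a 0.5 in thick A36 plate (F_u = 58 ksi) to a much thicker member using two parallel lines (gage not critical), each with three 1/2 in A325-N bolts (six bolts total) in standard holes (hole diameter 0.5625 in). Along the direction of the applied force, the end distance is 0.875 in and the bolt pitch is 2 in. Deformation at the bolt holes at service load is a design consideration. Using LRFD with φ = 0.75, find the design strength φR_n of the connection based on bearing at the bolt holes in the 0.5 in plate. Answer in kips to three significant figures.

Per bolt r_n = 1.2 l_c t F_u ≤ 2.4 d t F_u; upper limit = 2.4 × 0.5 × 0.5 × 58 = 34.8 kips.
Edge bolt: l_c = 0.875 − 0.5625/2 = 0.5938 in → 1.2 × 0.5938 × 0.5 × 58 = 20.66 → r_n = 20.66 kips.
Interior bolts: l_c = 2 − 0.5625 = 1.438 in → 1.2 × 1.438 × 0.5 × 58 = 50.02 → r_n = 34.8 kips.
R_n = 2 × 20.66 + 4 × 34.8 = 180.5 kips.
Design strength φR_n = 0.75 × 180.5 = 135 kips.

135 kips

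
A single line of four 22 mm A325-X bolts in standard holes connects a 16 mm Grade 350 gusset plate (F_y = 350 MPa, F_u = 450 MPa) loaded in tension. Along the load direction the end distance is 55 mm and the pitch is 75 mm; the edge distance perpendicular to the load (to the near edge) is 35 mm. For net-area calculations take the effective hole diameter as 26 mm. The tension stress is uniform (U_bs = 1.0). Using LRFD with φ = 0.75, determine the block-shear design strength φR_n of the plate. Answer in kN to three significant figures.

731 kN

Shear plane L_v = 55 + 3·75 = 280 mm; A_gv = 280 × 16 = 4480 mm².
A_nv = (280 − 3.5·26) × 16 = 3024 mm².
A_nt = (35 − 0.5·26) × 16 = 352 mm².
0.6 F_u A_nv = 816.5 kN; 0.6 F_y A_gv = 940.8 kN → shear rupture governs the shear term.
R_n = 816.5 + 1.0 × 450 × 352 / 1000 = 974.9 kN.
Design strength φR_n = 0.75 × 974.9 = 731 kN.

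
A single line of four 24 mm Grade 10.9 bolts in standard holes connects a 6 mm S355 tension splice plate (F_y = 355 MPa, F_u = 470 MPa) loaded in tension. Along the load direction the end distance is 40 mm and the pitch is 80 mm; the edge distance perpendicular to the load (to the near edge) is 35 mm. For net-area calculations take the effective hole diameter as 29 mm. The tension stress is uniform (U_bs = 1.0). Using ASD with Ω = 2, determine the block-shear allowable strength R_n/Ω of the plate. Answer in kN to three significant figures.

Shear plane L_v = 40 + 3·80 = 280 mm; A_gv = 280 × 6 = 1680 mm².
A_nv = (280 − 3.5·29) × 6 = 1071 mm².
A_nt = (35 − 0.5·29) × 6 = 123 mm².
0.6 F_u A_nv = 302 kN; 0.6 F_y A_gv = 357.8 kN → shear rupture governs the shear term.
R_n = 302 + 1.0 × 470 × 123 / 1000 = 359.8 kN.
Allowable strength R_n/Ω = 359.8 / 2 = 180 kN.

180 kN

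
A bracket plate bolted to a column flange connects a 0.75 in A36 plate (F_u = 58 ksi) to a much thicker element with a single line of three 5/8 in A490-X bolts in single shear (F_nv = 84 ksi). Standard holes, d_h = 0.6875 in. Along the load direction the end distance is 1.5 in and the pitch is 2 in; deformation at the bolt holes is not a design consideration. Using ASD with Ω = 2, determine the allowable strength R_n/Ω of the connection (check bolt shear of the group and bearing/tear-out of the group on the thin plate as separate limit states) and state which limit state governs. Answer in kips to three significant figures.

Bolt shear: A_b = π·0.625²/4 = 0.3068 in²; R_n = 84 × 0.3068 × 3 × 1 = 77.31 kips → 77.31 / 2 = 38.7 kips.
Bearing (1.5 l_c t F_u ≤ 3.0 d t F_u): upper limit = 3.0·0.625·0.75·58 = 81.56 kips.
  Edge l_c = 1.5 − 0.6875/2 = 1.156 → r_n = 75.45 kips; interior l_c = 2 − 0.6875 = 1.312 → r_n = 81.56 kips.
  R_n,bearing = 1·75.45 + 2·81.56 = 238.6 kips → 238.6 / 2 = 119 kips.
Bolt shear governs: 38.7 kips.

38.7 kips (bolt shear governs)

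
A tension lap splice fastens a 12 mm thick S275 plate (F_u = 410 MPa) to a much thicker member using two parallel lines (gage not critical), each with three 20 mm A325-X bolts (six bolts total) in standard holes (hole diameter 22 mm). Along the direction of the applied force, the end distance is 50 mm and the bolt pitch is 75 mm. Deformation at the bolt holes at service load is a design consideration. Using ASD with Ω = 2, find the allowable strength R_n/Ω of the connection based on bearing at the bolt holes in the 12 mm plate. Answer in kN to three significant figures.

Per bolt r_n = 1.2 l_c t F_u ≤ 2.4 d t F_u; upper limit = 2.4 × 20 × 12 × 410 / 1000 = 236.2 kN.
Edge bolt: l_c = 50 − 22/2 = 39 mm → 1.2 × 39 × 12 × 410 / 1000 = 230.3 → r_n = 230.3 kN.
Interior bolts: l_c = 75 − 22 = 53 mm → 1.2 × 53 × 12 × 410 / 1000 = 312.9 → r_n = 236.2 kN.
R_n = 2 × 230.3 + 4 × 236.2 = 1405 kN.
Allowable strength R_n/Ω = 1405 / 2 = 703 kN.

703 kN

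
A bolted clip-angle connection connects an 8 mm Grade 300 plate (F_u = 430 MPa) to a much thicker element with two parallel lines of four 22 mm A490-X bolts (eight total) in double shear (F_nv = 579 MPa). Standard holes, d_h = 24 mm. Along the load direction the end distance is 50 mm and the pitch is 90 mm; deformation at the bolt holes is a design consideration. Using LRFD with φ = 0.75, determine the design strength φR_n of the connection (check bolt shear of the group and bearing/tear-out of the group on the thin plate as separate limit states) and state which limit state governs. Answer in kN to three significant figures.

Bolt shear: A_b = π·22²/4 = 380.1 mm²; R_n = 579 × 380.1 × 8 × 2 / 1000 = 3522 kN → 0.75 × 3522 = 2640 kN.
Bearing (1.2 l_c t F_u ≤ 2.4 d t F_u): upper limit = 2.4·22·8·430 / 1000 = 181.6 kN.
  Edge l_c = 50 − 24/2 = 38 → r_n = 156.9 kN; interior l_c = 90 − 24 = 66 → r_n = 181.6 kN.
  R_n,bearing = 2·156.9 + 6·181.6 = 1404 kN → 0.75 × 1404 = 1050 kN.
Bearing governs: 1050 kN.

1050 kN (bearing governs)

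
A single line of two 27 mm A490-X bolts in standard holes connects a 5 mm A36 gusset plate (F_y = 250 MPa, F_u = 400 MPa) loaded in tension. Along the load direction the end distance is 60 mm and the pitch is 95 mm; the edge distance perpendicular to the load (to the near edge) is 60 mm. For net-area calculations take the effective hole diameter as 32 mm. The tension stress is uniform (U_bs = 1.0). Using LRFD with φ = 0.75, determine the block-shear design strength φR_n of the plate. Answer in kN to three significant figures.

153 kN

Shear plane L_v = 60 + 1·95 = 155 mm; A_gv = 155 × 5 = 775 mm².
A_nv = (155 − 1.5·32) × 5 = 535 mm².
A_nt = (60 − 0.5·32) × 5 = 220 mm².
0.6 F_u A_nv = 128.4 kN; 0.6 F_y A_gv = 116.2 kN → shear yielding governs the shear term.
R_n = 116.2 + 1.0 × 400 × 220 / 1000 = 204.2 kN.
Design strength φR_n = 0.75 × 204.2 = 153 kN.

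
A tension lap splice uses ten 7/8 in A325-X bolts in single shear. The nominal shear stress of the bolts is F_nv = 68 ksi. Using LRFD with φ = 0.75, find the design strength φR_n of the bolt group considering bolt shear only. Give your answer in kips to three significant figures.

307 kips

A_b = π × 0.875² / 4 = 0.6013 in².
R_n = F_nv · A_b · n · n_s = 68 × 0.6013 × 10 × 1 = 408.9 kips.
Design strength φR_n = 0.75 × 408.9 = 307 kips.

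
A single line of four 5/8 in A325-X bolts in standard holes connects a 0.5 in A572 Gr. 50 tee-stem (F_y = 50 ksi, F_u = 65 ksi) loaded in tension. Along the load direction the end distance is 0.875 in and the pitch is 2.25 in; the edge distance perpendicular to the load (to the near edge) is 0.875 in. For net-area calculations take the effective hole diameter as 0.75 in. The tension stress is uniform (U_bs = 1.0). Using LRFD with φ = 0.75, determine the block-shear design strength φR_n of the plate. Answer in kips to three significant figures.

85.3 kips

Shear plane L_v = 0.875 + 3·2.25 = 7.625 in; A_gv = 7.625 × 0.5 = 3.812 in².
A_nv = (7.625 − 3.5·0.75) × 0.5 = 2.5 in².
A_nt = (0.875 − 0.5·0.75) × 0.5 = 0.25 in².
0.6 F_u A_nv = 97.5 kips; 0.6 F_y A_gv = 114.4 kips → shear rupture governs the shear term.
R_n = 97.5 + 1.0 × 65 × 0.25 = 113.8 kips.
Design strength φR_n = 0.75 × 113.8 = 85.3 kips.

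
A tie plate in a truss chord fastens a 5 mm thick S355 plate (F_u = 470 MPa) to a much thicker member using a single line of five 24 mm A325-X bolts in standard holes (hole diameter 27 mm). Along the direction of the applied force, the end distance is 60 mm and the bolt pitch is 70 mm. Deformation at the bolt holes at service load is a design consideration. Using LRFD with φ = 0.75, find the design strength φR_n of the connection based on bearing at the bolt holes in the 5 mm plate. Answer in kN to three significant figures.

462 kN

Per bolt r_n = 1.2 l_c t F_u ≤ 2.4 d t F_u; upper limit = 2.4 × 24 × 5 × 470 / 1000 = 135.4 kN.
Edge bolt: l_c = 60 − 27/2 = 46.5 mm → 1.2 × 46.5 × 5 × 470 / 1000 = 131.1 → r_n = 131.1 kN.
Interior bolts: l_c = 70 − 27 = 43 mm → 1.2 × 43 × 5 × 470 / 1000 = 121.3 → r_n = 121.3 kN.
R_n = 1 × 131.1 + 4 × 121.3 = 616.2 kN.
Design strength φR_n = 0.75 × 616.2 = 462 kN.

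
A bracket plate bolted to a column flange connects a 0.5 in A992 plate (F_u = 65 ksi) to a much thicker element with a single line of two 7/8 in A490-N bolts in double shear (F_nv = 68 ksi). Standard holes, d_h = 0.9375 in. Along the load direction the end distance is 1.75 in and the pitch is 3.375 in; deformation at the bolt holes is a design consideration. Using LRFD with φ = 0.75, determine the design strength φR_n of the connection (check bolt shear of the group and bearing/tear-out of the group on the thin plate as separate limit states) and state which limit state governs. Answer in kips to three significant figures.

Bolt shear: A_b = π·0.875²/4 = 0.6013 in²; R_n = 68 × 0.6013 × 2 × 2 = 163.6 kips → 0.75 × 163.6 = 123 kips.
Bearing (1.2 l_c t F_u ≤ 2.4 d t F_u): upper limit = 2.4·0.875·0.5·65 = 68.25 kips.
  Edge l_c = 1.75 − 0.9375/2 = 1.281 → r_n = 49.97 kips; interior l_c = 3.375 − 0.9375 = 2.438 → r_n = 68.25 kips.
  R_n,bearing = 1·49.97 + 1·68.25 = 118.2 kips → 0.75 × 118.2 = 88.7 kips.
Bearing governs: 88.7 kips.

88.7 kips (bearing governs)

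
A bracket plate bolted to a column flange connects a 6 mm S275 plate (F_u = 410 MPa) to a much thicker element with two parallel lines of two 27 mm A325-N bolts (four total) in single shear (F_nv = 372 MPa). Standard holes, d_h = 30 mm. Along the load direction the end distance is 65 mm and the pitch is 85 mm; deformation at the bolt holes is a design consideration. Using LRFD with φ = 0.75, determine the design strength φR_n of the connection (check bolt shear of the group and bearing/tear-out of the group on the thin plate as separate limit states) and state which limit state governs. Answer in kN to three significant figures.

461 kN (bearing governs)

Bolt shear: A_b = π·27²/4 = 572.6 mm²; R_n = 372 × 572.6 × 4 × 1 / 1000 = 852 kN → 0.75 × 852 = 639 kN.
Bearing (1.2 l_c t F_u ≤ 2.4 d t F_u): upper limit = 2.4·27·6·410 / 1000 = 159.4 kN.
  Edge l_c = 65 − 30/2 = 50 → r_n = 147.6 kN; interior l_c = 85 − 30 = 55 → r_n = 159.4 kN.
  R_n,bearing = 2·147.6 + 2·159.4 = 614 kN → 0.75 × 614 = 461 kN.
Bearing governs: 461 kN.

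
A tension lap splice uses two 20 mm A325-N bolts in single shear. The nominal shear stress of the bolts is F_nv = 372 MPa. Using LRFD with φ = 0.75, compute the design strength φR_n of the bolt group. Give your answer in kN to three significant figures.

175 kN

A_b = π × 20² / 4 = 314.2 mm².
R_n = F_nv · A_b · n · n_s = 372 × 314.2 × 2 × 1 / 1000 = 233.7 kN.
Design strength φR_n = 0.75 × 233.7 = 175 kN.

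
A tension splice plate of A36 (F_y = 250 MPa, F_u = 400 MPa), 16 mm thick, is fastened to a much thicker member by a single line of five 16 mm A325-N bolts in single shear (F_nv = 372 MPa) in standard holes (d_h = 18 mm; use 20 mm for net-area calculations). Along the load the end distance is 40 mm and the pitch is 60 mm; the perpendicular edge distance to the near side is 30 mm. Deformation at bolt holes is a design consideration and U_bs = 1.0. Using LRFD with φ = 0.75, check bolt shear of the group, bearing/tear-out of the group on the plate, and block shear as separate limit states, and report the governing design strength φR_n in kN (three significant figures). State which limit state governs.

280 kN (bolt shear governs)

Bolt shear: A_b = π·16²/4 = 201.1 mm²; R_n = 372 × 201.1 × 5 × 1 / 1000 = 374 kN → 0.75 × 374 = 280 kN.
Bearing: edge l_c = 31, r_n = 238.1 kN; interior l_c = 42, r_n = 245.8 kN; R_n = 238.1 + 4·245.8 = 1221 kN → 916 kN.
Block shear: A_gv = 4480, A_nv = 3040, A_nt = 320 mm²; R_n = min(0.6F_uA_nv, 0.6F_yA_gv) + U_bs·F_u·A_nt = 800 kN → 600 kN.
Bolt shear governs: 280 kN.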